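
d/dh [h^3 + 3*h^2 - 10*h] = 3*h^2 + 6*h - 10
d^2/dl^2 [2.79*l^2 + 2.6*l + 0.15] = 5.58000000000000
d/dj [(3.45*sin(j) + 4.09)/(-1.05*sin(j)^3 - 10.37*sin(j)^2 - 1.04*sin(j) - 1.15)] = (7.245*sin(j)^3 + 48.66*sin(j)^2 + 84.8266*sin(j) + 0.2861)*cos(j)/(1.1025*sin(j)^6 + 21.777*sin(j)^5 + 109.7209*sin(j)^4 + 23.9846*sin(j)^3 + 24.9326*sin(j)^2 + 2.392*sin(j) + 1.3225)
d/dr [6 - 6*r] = -6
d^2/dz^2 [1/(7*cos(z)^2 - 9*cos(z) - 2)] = (196*sin(z)^4 - 235*sin(z)^2 + 873*cos(z)/4 - 189*cos(3*z)/4 - 151)/(7*sin(z)^2 + 9*cos(z) - 5)^3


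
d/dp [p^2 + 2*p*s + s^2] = 2*p + 2*s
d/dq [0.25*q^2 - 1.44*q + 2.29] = 0.5*q - 1.44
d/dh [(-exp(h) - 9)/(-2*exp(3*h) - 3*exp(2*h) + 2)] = (-6*(exp(h) + 1)*(exp(h) + 9)*exp(h) + 2*exp(3*h) + 3*exp(2*h) - 2)*exp(h)/(2*exp(3*h) + 3*exp(2*h) - 2)^2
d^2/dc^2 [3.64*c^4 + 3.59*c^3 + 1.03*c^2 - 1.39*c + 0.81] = 43.68*c^2 + 21.54*c + 2.06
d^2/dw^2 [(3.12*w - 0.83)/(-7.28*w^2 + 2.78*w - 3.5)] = (-(3.12*w - 0.83)*(14.56*w - 2.78)*(29.12*w - 5.56) + (136.2816*w - 29.432)*(7.28*w^2 - 2.78*w + 3.5))/(7.28*w^2 - 2.78*w + 3.5)^3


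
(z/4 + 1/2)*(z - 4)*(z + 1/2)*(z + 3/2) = z^4/4 - 45*z^2/16 - 35*z/8 - 3/2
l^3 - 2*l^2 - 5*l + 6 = (l - 3)*(l - 1)*(l + 2)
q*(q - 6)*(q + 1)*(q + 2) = q^4 - 3*q^3 - 16*q^2 - 12*q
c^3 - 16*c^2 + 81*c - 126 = (c - 7)*(c - 6)*(c - 3)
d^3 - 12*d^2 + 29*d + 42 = (d - 7)*(d - 6)*(d + 1)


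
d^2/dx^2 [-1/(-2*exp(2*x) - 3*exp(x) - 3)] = (2*(4*exp(x) + 3)^2*exp(x) - (8*exp(x) + 3)*(2*exp(2*x) + 3*exp(x) + 3))*exp(x)/(2*exp(2*x) + 3*exp(x) + 3)^3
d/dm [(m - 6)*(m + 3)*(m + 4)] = 3*m^2 + 2*m - 30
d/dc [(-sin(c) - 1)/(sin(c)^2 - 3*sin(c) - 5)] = (sin(c)^2 + 2*sin(c) + 2)*cos(c)/(sin(c)^2 - 3*sin(c) - 5)^2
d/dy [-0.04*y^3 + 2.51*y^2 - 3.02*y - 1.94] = -0.12*y^2 + 5.02*y - 3.02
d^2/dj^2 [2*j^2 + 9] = 4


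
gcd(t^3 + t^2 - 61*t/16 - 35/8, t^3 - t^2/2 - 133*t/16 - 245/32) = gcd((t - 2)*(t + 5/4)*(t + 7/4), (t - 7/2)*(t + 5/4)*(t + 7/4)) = t^2 + 3*t + 35/16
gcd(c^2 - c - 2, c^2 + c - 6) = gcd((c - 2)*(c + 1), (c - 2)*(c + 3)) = c - 2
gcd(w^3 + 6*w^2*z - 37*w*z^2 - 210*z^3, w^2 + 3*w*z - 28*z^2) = w + 7*z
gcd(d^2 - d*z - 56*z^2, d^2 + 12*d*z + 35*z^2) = d + 7*z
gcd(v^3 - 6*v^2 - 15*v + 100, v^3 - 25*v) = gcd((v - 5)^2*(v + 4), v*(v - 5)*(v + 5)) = v - 5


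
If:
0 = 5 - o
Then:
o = 5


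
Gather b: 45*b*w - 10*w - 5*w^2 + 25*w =45*b*w - 5*w^2 + 15*w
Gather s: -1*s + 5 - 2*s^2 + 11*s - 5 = -2*s^2 + 10*s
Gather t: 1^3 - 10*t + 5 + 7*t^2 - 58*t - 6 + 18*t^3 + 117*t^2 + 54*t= 18*t^3 + 124*t^2 - 14*t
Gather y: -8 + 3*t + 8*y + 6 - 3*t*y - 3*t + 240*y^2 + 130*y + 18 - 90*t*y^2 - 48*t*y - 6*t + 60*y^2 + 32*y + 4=-6*t + y^2*(300 - 90*t) + y*(170 - 51*t) + 20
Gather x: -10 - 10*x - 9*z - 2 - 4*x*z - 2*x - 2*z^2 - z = x*(-4*z - 12) - 2*z^2 - 10*z - 12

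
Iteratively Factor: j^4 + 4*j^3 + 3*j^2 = (j)*(j^3 + 4*j^2 + 3*j) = j^2*(j^2 + 4*j + 3) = j^2*(j + 1)*(j + 3)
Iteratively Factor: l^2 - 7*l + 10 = (l - 2)*(l - 5)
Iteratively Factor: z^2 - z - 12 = (z - 4)*(z + 3)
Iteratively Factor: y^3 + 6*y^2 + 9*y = (y + 3)*(y^2 + 3*y) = (y + 3)^2*(y)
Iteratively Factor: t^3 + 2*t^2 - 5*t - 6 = (t + 1)*(t^2 + t - 6) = (t + 1)*(t + 3)*(t - 2)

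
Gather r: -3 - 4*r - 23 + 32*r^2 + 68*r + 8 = 32*r^2 + 64*r - 18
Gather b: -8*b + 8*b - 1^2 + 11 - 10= 0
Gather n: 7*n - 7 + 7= 7*n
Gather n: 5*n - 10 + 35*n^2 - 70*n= 35*n^2 - 65*n - 10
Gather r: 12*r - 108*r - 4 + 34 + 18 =48 - 96*r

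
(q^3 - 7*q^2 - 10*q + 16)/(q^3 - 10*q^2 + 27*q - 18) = (q^2 - 6*q - 16)/(q^2 - 9*q + 18)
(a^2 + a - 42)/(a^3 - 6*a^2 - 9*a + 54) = (a + 7)/(a^2 - 9)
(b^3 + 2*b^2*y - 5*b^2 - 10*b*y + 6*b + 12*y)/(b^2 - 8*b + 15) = (b^2 + 2*b*y - 2*b - 4*y)/(b - 5)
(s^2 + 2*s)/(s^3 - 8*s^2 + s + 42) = s/(s^2 - 10*s + 21)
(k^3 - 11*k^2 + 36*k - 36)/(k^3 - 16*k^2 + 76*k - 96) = (k - 3)/(k - 8)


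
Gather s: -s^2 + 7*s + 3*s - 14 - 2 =-s^2 + 10*s - 16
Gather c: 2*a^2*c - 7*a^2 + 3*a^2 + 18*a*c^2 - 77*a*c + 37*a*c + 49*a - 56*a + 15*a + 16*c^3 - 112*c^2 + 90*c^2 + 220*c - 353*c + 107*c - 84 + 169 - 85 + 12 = -4*a^2 + 8*a + 16*c^3 + c^2*(18*a - 22) + c*(2*a^2 - 40*a - 26) + 12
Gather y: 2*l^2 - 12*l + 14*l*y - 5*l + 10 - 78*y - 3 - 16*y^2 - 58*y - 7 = 2*l^2 - 17*l - 16*y^2 + y*(14*l - 136)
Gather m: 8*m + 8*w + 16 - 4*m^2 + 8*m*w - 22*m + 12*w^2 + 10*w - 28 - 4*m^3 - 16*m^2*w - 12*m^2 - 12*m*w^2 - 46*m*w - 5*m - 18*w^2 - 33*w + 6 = -4*m^3 + m^2*(-16*w - 16) + m*(-12*w^2 - 38*w - 19) - 6*w^2 - 15*w - 6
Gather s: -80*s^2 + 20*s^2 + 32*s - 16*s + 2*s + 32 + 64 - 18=-60*s^2 + 18*s + 78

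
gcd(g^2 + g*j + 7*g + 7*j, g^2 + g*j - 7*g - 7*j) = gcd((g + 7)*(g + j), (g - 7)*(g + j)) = g + j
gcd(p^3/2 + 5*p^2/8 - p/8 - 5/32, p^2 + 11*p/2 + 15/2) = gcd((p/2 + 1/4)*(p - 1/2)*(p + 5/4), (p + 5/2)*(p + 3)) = 1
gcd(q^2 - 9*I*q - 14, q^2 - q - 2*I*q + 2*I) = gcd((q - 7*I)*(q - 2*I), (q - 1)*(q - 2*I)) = q - 2*I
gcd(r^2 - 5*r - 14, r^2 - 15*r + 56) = r - 7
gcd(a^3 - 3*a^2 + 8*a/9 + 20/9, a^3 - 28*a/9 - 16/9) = a^2 - 4*a/3 - 4/3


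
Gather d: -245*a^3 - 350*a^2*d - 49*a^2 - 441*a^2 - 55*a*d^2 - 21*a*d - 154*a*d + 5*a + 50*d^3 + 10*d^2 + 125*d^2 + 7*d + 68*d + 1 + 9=-245*a^3 - 490*a^2 + 5*a + 50*d^3 + d^2*(135 - 55*a) + d*(-350*a^2 - 175*a + 75) + 10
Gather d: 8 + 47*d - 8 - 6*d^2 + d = -6*d^2 + 48*d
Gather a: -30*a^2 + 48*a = -30*a^2 + 48*a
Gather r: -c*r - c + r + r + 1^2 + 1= -c + r*(2 - c) + 2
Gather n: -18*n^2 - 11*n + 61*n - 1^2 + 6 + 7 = -18*n^2 + 50*n + 12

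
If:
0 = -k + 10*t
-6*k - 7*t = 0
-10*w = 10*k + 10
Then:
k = 0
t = 0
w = -1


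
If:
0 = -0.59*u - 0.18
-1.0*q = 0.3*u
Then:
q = 0.09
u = -0.31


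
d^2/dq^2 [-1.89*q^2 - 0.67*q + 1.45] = -3.78000000000000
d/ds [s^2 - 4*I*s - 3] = 2*s - 4*I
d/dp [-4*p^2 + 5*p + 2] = 5 - 8*p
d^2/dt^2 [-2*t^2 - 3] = -4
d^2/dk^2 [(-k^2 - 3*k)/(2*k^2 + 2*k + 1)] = 2*(-8*k^3 + 6*k^2 + 18*k + 5)/(8*k^6 + 24*k^5 + 36*k^4 + 32*k^3 + 18*k^2 + 6*k + 1)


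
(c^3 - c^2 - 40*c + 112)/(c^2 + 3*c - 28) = c - 4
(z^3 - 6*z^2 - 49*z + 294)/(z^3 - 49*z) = (z - 6)/z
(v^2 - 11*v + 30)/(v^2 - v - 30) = (v - 5)/(v + 5)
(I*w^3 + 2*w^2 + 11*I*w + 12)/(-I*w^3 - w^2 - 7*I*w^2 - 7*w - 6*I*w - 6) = (-w^2 + I*w - 12)/(w^2 + 7*w + 6)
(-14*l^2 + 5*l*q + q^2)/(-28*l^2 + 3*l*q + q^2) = (-2*l + q)/(-4*l + q)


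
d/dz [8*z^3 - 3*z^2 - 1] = 6*z*(4*z - 1)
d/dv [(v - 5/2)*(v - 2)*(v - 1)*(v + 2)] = 4*v^3 - 21*v^2/2 - 3*v + 14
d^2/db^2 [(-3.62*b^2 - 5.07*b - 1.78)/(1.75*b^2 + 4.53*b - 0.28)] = (26.3413499999999*b^3 - 43.3502999999999*b^2 - 99.5715*b - 88.227996)/(5.359375*b^6 + 41.619375*b^5 + 105.162225*b^4 + 79.641477*b^3 - 16.825956*b^2 + 1.065456*b - 0.021952)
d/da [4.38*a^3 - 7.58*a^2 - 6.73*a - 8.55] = 13.14*a^2 - 15.16*a - 6.73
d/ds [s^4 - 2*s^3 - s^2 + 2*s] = 4*s^3 - 6*s^2 - 2*s + 2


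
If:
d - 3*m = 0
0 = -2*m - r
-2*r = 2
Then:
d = 3/2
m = 1/2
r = -1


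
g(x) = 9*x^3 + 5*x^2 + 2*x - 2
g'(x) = 27*x^2 + 10*x + 2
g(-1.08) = -9.67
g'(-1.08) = 22.69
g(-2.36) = -97.17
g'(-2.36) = 128.78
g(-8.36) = -4927.77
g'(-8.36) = 1805.42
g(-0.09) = -2.15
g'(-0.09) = 1.32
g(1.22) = 24.22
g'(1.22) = 54.39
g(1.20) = 23.15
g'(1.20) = 52.88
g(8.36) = 5622.66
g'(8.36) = 1972.62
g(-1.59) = -28.72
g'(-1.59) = 54.36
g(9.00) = 6982.00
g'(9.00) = 2279.00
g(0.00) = -2.00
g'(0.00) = 2.00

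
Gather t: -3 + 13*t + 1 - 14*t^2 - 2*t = -14*t^2 + 11*t - 2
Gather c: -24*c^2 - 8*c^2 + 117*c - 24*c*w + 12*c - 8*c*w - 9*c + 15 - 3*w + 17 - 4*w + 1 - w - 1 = -32*c^2 + c*(120 - 32*w) - 8*w + 32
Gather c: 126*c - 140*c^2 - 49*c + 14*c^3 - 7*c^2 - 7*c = 14*c^3 - 147*c^2 + 70*c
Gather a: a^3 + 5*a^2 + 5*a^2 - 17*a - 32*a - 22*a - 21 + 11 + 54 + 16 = a^3 + 10*a^2 - 71*a + 60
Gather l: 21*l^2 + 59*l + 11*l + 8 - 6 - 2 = 21*l^2 + 70*l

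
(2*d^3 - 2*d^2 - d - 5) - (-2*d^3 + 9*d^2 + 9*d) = 4*d^3 - 11*d^2 - 10*d - 5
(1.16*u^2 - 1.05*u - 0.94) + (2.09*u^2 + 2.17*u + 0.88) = 3.25*u^2 + 1.12*u - 0.0599999999999999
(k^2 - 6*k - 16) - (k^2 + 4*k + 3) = -10*k - 19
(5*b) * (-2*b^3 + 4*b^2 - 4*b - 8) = -10*b^4 + 20*b^3 - 20*b^2 - 40*b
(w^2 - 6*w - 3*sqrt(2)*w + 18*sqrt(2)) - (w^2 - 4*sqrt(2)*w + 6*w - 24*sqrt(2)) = -12*w + sqrt(2)*w + 42*sqrt(2)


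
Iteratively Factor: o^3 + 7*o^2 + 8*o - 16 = (o + 4)*(o^2 + 3*o - 4) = (o + 4)^2*(o - 1)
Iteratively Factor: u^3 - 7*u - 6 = (u + 2)*(u^2 - 2*u - 3) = (u + 1)*(u + 2)*(u - 3)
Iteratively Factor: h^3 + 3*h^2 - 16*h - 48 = (h - 4)*(h^2 + 7*h + 12) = (h - 4)*(h + 4)*(h + 3)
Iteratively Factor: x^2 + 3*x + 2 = (x + 2)*(x + 1)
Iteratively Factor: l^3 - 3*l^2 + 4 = (l + 1)*(l^2 - 4*l + 4) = (l - 2)*(l + 1)*(l - 2)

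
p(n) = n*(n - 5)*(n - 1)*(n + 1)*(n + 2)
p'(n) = n*(n - 5)*(n - 1)*(n + 1) + n*(n - 5)*(n - 1)*(n + 2) + n*(n - 5)*(n + 1)*(n + 2) + n*(n - 1)*(n + 1)*(n + 2) + (n - 5)*(n - 1)*(n + 1)*(n + 2)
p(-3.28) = -339.23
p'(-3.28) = 637.46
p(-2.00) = 0.00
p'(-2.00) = 42.00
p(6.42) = 3087.01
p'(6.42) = 4007.03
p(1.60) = -30.55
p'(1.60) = -81.26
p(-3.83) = -845.95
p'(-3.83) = 1253.01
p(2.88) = -217.34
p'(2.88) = -189.10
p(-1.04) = 0.49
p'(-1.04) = -12.59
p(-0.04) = -0.39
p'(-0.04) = 9.71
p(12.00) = 168168.00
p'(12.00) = 78274.00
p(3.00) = -240.00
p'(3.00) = -188.00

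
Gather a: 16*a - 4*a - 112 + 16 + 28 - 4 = 12*a - 72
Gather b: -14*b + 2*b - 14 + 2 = -12*b - 12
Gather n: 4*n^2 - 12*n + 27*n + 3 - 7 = 4*n^2 + 15*n - 4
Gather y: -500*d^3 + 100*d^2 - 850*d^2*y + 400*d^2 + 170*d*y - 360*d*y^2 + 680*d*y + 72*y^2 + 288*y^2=-500*d^3 + 500*d^2 + y^2*(360 - 360*d) + y*(-850*d^2 + 850*d)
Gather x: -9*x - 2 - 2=-9*x - 4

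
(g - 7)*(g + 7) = g^2 - 49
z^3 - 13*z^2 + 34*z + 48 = (z - 8)*(z - 6)*(z + 1)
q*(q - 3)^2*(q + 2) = q^4 - 4*q^3 - 3*q^2 + 18*q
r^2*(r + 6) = r^3 + 6*r^2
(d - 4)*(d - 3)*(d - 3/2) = d^3 - 17*d^2/2 + 45*d/2 - 18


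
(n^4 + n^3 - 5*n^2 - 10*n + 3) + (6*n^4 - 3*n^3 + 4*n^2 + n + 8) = 7*n^4 - 2*n^3 - n^2 - 9*n + 11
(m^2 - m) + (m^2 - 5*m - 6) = 2*m^2 - 6*m - 6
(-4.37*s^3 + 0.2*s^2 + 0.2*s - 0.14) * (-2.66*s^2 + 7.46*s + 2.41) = 11.6242*s^5 - 33.1322*s^4 - 9.5717*s^3 + 2.3464*s^2 - 0.5624*s - 0.3374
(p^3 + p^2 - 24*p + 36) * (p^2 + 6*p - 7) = p^5 + 7*p^4 - 25*p^3 - 115*p^2 + 384*p - 252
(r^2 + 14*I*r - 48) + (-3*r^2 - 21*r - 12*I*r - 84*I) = -2*r^2 - 21*r + 2*I*r - 48 - 84*I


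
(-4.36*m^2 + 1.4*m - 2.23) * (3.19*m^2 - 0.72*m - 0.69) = -13.9084*m^4 + 7.6052*m^3 - 5.1133*m^2 + 0.6396*m + 1.5387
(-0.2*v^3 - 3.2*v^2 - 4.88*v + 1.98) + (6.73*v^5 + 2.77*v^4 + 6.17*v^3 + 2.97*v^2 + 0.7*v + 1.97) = 6.73*v^5 + 2.77*v^4 + 5.97*v^3 - 0.23*v^2 - 4.18*v + 3.95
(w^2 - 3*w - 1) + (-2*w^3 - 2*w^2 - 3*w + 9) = -2*w^3 - w^2 - 6*w + 8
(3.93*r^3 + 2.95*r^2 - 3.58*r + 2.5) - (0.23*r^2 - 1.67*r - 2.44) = 3.93*r^3 + 2.72*r^2 - 1.91*r + 4.94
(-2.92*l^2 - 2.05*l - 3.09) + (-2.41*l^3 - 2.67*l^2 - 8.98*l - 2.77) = -2.41*l^3 - 5.59*l^2 - 11.03*l - 5.86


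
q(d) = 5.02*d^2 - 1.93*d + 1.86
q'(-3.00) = -32.05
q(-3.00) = 52.83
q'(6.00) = 58.31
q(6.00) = 171.00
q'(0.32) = 1.28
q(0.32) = 1.76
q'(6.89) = 67.25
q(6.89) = 226.87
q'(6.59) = 64.23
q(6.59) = 207.15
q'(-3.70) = -39.08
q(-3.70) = 77.72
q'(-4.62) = -48.31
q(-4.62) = 117.93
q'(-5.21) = -54.24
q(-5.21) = 148.18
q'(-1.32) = -15.18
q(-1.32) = 13.15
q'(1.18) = 9.92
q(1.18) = 6.57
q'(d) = 10.04*d - 1.93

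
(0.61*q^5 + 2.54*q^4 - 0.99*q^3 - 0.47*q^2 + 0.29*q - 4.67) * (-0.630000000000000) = -0.3843*q^5 - 1.6002*q^4 + 0.6237*q^3 + 0.2961*q^2 - 0.1827*q + 2.9421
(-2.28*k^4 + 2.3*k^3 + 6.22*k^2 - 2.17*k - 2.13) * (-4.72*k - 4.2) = 10.7616*k^5 - 1.28*k^4 - 39.0184*k^3 - 15.8816*k^2 + 19.1676*k + 8.946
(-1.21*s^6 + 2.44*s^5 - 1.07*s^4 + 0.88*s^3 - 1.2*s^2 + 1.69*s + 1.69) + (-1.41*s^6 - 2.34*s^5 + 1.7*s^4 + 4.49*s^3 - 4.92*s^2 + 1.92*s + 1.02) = -2.62*s^6 + 0.1*s^5 + 0.63*s^4 + 5.37*s^3 - 6.12*s^2 + 3.61*s + 2.71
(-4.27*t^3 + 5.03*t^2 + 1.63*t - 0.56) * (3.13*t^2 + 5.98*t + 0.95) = -13.3651*t^5 - 9.7907*t^4 + 31.1248*t^3 + 12.7731*t^2 - 1.8003*t - 0.532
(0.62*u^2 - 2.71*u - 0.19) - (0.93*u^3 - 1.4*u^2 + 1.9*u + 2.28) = -0.93*u^3 + 2.02*u^2 - 4.61*u - 2.47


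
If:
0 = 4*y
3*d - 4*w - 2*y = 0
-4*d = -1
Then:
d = 1/4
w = 3/16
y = 0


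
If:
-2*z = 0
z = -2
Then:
No Solution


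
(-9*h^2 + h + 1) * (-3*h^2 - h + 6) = 27*h^4 + 6*h^3 - 58*h^2 + 5*h + 6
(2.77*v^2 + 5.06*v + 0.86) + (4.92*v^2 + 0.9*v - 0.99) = 7.69*v^2 + 5.96*v - 0.13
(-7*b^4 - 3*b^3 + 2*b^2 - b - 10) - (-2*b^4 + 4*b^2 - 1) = -5*b^4 - 3*b^3 - 2*b^2 - b - 9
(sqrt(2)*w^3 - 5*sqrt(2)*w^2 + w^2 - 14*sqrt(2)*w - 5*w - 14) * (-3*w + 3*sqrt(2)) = -3*sqrt(2)*w^4 + 3*w^3 + 15*sqrt(2)*w^3 - 15*w^2 + 45*sqrt(2)*w^2 - 42*w - 15*sqrt(2)*w - 42*sqrt(2)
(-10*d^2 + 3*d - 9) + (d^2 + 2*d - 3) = -9*d^2 + 5*d - 12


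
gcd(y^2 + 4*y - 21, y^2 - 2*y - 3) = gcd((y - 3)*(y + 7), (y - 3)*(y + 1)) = y - 3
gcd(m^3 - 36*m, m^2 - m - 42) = m + 6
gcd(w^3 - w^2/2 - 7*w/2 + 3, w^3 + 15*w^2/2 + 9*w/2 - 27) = w - 3/2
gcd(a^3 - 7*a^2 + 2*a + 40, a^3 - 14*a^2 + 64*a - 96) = a - 4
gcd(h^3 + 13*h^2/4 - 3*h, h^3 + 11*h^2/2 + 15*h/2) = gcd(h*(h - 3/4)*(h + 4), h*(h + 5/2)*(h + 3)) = h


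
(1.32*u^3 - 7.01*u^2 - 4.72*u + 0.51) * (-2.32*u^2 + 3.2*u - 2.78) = -3.0624*u^5 + 20.4872*u^4 - 15.1512*u^3 + 3.2006*u^2 + 14.7536*u - 1.4178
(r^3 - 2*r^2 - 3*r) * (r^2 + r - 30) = r^5 - r^4 - 35*r^3 + 57*r^2 + 90*r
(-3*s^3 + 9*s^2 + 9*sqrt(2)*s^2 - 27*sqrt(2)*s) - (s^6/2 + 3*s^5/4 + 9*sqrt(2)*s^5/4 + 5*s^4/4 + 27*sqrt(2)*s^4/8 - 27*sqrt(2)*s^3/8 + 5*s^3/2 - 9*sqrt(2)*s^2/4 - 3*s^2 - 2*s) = -s^6/2 - 9*sqrt(2)*s^5/4 - 3*s^5/4 - 27*sqrt(2)*s^4/8 - 5*s^4/4 - 11*s^3/2 + 27*sqrt(2)*s^3/8 + 12*s^2 + 45*sqrt(2)*s^2/4 - 27*sqrt(2)*s + 2*s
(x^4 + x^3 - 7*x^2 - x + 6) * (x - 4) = x^5 - 3*x^4 - 11*x^3 + 27*x^2 + 10*x - 24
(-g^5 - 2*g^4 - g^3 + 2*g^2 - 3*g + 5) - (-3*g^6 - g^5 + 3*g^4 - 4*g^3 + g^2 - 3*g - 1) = 3*g^6 - 5*g^4 + 3*g^3 + g^2 + 6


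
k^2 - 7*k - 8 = (k - 8)*(k + 1)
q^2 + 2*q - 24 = (q - 4)*(q + 6)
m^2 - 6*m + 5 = (m - 5)*(m - 1)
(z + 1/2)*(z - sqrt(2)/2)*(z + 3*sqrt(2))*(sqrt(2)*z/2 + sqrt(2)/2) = sqrt(2)*z^4/2 + 3*sqrt(2)*z^3/4 + 5*z^3/2 - 5*sqrt(2)*z^2/4 + 15*z^2/4 - 9*sqrt(2)*z/4 + 5*z/4 - 3*sqrt(2)/4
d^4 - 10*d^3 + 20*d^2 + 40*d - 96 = (d - 6)*(d - 4)*(d - 2)*(d + 2)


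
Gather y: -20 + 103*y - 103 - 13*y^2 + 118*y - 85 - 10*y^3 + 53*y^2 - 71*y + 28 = -10*y^3 + 40*y^2 + 150*y - 180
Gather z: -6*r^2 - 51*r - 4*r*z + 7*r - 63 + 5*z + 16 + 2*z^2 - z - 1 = -6*r^2 - 44*r + 2*z^2 + z*(4 - 4*r) - 48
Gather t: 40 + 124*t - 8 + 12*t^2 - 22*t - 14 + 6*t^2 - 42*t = 18*t^2 + 60*t + 18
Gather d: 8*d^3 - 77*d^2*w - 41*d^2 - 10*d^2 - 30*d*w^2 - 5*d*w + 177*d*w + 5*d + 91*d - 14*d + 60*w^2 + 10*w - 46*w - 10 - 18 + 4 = 8*d^3 + d^2*(-77*w - 51) + d*(-30*w^2 + 172*w + 82) + 60*w^2 - 36*w - 24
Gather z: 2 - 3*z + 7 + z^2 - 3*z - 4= z^2 - 6*z + 5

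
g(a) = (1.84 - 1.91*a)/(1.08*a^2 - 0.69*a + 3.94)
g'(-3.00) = 0.10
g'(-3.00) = 0.10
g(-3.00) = 0.48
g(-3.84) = 0.41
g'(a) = (0.69 - 2.16*a)*(1.84 - 1.91*a)/(1.08*a^2 - 0.69*a + 3.94)^2 - 1.91/(1.08*a^2 - 0.69*a + 3.94) = (2.0628*a^2 - 3.9744*a - 6.2558)/(1.1664*a^4 - 1.4904*a^3 + 8.9865*a^2 - 5.4372*a + 15.5236)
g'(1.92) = -0.14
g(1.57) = -0.21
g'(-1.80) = 0.10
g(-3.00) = 0.48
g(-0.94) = 0.66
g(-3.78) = 0.41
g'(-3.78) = 0.08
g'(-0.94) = -0.02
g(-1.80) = 0.61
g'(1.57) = -0.24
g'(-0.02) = -0.39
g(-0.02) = 0.47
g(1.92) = -0.28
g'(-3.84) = 0.08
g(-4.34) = 0.37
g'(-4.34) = 0.07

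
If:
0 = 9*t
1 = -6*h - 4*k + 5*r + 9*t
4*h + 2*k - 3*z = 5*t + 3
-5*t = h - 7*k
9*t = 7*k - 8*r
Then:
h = -56/333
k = -8/333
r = -7/333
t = 0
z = -413/333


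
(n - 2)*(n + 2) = n^2 - 4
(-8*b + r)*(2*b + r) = -16*b^2 - 6*b*r + r^2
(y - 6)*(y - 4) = y^2 - 10*y + 24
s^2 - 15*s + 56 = (s - 8)*(s - 7)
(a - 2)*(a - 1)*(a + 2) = a^3 - a^2 - 4*a + 4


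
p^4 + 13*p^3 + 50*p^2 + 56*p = p*(p + 2)*(p + 4)*(p + 7)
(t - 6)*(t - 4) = t^2 - 10*t + 24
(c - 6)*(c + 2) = c^2 - 4*c - 12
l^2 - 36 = (l - 6)*(l + 6)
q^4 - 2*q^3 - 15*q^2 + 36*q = q*(q - 3)^2*(q + 4)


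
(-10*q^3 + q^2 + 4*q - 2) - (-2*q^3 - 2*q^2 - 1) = -8*q^3 + 3*q^2 + 4*q - 1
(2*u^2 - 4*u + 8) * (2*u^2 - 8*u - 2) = 4*u^4 - 24*u^3 + 44*u^2 - 56*u - 16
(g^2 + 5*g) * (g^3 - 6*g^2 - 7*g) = g^5 - g^4 - 37*g^3 - 35*g^2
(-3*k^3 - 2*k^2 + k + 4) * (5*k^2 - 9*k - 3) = -15*k^5 + 17*k^4 + 32*k^3 + 17*k^2 - 39*k - 12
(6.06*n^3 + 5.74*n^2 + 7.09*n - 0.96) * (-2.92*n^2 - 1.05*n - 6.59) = -17.6952*n^5 - 23.1238*n^4 - 66.6652*n^3 - 42.4679*n^2 - 45.7151*n + 6.3264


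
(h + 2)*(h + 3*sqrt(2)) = h^2 + 2*h + 3*sqrt(2)*h + 6*sqrt(2)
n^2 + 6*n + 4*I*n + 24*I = (n + 6)*(n + 4*I)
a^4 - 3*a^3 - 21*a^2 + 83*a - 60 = (a - 4)*(a - 3)*(a - 1)*(a + 5)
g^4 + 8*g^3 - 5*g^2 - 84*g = g*(g - 3)*(g + 4)*(g + 7)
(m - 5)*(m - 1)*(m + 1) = m^3 - 5*m^2 - m + 5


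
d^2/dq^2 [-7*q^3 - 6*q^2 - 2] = -42*q - 12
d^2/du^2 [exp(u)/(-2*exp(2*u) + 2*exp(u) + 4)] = (2*(2*exp(u) - 1)^2*exp(2*u) + (8*exp(u) - 3)*(-exp(2*u) + exp(u) + 2)*exp(u) + (-exp(2*u) + exp(u) + 2)^2)*exp(u)/(2*(-exp(2*u) + exp(u) + 2)^3)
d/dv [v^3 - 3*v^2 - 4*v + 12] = 3*v^2 - 6*v - 4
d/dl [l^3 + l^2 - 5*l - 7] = 3*l^2 + 2*l - 5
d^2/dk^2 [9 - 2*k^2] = -4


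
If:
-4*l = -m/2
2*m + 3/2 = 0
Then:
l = -3/32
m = -3/4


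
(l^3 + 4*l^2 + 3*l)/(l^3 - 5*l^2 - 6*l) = (l + 3)/(l - 6)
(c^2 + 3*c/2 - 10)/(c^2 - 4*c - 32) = (c - 5/2)/(c - 8)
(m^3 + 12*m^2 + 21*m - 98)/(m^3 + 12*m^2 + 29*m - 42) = (m^2 + 5*m - 14)/(m^2 + 5*m - 6)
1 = 1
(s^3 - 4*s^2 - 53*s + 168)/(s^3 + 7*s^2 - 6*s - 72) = (s^2 - s - 56)/(s^2 + 10*s + 24)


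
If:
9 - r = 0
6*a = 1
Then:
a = 1/6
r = 9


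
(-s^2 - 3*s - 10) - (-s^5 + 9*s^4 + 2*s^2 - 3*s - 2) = s^5 - 9*s^4 - 3*s^2 - 8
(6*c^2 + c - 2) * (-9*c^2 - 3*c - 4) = -54*c^4 - 27*c^3 - 9*c^2 + 2*c + 8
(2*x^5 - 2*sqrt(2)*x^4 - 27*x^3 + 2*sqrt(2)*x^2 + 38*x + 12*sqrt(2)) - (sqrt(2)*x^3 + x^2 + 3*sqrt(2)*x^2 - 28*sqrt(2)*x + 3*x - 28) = 2*x^5 - 2*sqrt(2)*x^4 - 27*x^3 - sqrt(2)*x^3 - sqrt(2)*x^2 - x^2 + 35*x + 28*sqrt(2)*x + 12*sqrt(2) + 28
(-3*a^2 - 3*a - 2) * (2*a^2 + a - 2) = -6*a^4 - 9*a^3 - a^2 + 4*a + 4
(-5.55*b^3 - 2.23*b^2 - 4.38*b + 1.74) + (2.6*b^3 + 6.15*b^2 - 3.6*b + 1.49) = -2.95*b^3 + 3.92*b^2 - 7.98*b + 3.23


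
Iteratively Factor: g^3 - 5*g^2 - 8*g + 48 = (g - 4)*(g^2 - g - 12) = (g - 4)*(g + 3)*(g - 4)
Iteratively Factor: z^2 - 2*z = (z - 2)*(z)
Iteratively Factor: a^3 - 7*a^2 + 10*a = (a - 2)*(a^2 - 5*a) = (a - 5)*(a - 2)*(a)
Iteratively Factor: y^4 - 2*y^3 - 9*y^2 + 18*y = (y)*(y^3 - 2*y^2 - 9*y + 18) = y*(y - 3)*(y^2 + y - 6) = y*(y - 3)*(y - 2)*(y + 3)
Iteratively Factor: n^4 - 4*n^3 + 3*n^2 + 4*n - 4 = (n - 1)*(n^3 - 3*n^2 + 4) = (n - 1)*(n + 1)*(n^2 - 4*n + 4) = (n - 2)*(n - 1)*(n + 1)*(n - 2)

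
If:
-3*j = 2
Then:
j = -2/3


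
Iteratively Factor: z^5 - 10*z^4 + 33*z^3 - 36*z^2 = (z - 3)*(z^4 - 7*z^3 + 12*z^2) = (z - 4)*(z - 3)*(z^3 - 3*z^2) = z*(z - 4)*(z - 3)*(z^2 - 3*z) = z^2*(z - 4)*(z - 3)*(z - 3)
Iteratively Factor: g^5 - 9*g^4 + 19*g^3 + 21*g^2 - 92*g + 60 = (g + 2)*(g^4 - 11*g^3 + 41*g^2 - 61*g + 30) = (g - 2)*(g + 2)*(g^3 - 9*g^2 + 23*g - 15) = (g - 5)*(g - 2)*(g + 2)*(g^2 - 4*g + 3) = (g - 5)*(g - 3)*(g - 2)*(g + 2)*(g - 1)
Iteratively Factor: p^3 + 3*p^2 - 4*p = (p)*(p^2 + 3*p - 4) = p*(p - 1)*(p + 4)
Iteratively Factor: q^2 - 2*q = (q - 2)*(q)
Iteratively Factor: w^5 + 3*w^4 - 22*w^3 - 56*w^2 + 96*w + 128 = (w - 2)*(w^4 + 5*w^3 - 12*w^2 - 80*w - 64) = (w - 2)*(w + 1)*(w^3 + 4*w^2 - 16*w - 64) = (w - 2)*(w + 1)*(w + 4)*(w^2 - 16) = (w - 2)*(w + 1)*(w + 4)^2*(w - 4)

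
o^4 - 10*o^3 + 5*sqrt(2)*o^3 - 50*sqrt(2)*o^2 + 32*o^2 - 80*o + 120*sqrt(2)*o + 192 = (o - 6)*(o - 4)*(o + sqrt(2))*(o + 4*sqrt(2))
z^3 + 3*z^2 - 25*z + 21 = (z - 3)*(z - 1)*(z + 7)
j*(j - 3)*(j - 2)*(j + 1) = j^4 - 4*j^3 + j^2 + 6*j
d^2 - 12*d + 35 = (d - 7)*(d - 5)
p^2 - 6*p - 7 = (p - 7)*(p + 1)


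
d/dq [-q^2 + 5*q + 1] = 5 - 2*q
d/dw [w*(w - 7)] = 2*w - 7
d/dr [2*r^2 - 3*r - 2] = 4*r - 3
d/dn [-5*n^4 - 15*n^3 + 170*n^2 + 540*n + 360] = -20*n^3 - 45*n^2 + 340*n + 540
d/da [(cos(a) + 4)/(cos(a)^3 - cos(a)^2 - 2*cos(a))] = (-13*cos(a) + 11*cos(2*a) + cos(3*a) - 5)*sin(a)/(2*(sin(a)^2 + cos(a) + 1)^2*cos(a)^2)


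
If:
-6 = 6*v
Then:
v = -1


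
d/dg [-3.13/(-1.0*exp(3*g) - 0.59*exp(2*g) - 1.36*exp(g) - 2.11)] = (-9.39*exp(2*g) - 3.6934*exp(g) - 4.2568)*exp(g)/(1.0*exp(3*g) + 0.59*exp(2*g) + 1.36*exp(g) + 2.11)^2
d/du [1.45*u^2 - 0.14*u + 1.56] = 2.9*u - 0.14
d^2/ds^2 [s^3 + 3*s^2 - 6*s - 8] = 6*s + 6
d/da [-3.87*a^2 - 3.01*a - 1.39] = -7.74*a - 3.01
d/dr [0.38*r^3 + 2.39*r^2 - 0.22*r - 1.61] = 1.14*r^2 + 4.78*r - 0.22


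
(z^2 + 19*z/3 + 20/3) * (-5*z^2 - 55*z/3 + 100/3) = -5*z^4 - 50*z^3 - 1045*z^2/9 + 800*z/9 + 2000/9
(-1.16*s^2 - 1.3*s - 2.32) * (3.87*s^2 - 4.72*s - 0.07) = -4.4892*s^4 + 0.444199999999999*s^3 - 2.7612*s^2 + 11.0414*s + 0.1624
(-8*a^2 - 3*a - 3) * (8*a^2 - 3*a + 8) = -64*a^4 - 79*a^2 - 15*a - 24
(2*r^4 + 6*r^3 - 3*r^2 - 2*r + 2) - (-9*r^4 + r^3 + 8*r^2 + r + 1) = 11*r^4 + 5*r^3 - 11*r^2 - 3*r + 1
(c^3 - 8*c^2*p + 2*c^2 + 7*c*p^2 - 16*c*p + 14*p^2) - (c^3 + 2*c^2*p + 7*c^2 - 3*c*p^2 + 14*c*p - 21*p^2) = -10*c^2*p - 5*c^2 + 10*c*p^2 - 30*c*p + 35*p^2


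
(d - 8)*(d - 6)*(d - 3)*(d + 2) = d^4 - 15*d^3 + 56*d^2 + 36*d - 288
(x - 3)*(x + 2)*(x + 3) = x^3 + 2*x^2 - 9*x - 18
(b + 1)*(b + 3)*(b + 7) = b^3 + 11*b^2 + 31*b + 21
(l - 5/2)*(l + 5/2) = l^2 - 25/4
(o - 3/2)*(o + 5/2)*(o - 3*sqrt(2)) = o^3 - 3*sqrt(2)*o^2 + o^2 - 3*sqrt(2)*o - 15*o/4 + 45*sqrt(2)/4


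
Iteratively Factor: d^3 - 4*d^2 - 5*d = (d - 5)*(d^2 + d) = (d - 5)*(d + 1)*(d)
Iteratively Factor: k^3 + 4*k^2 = (k)*(k^2 + 4*k) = k^2*(k + 4)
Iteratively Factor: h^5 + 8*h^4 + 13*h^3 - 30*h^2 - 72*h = (h + 3)*(h^4 + 5*h^3 - 2*h^2 - 24*h) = (h + 3)*(h + 4)*(h^3 + h^2 - 6*h) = (h - 2)*(h + 3)*(h + 4)*(h^2 + 3*h) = (h - 2)*(h + 3)^2*(h + 4)*(h)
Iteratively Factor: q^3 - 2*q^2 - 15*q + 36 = (q - 3)*(q^2 + q - 12) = (q - 3)^2*(q + 4)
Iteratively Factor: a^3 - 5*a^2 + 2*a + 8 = (a + 1)*(a^2 - 6*a + 8) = (a - 4)*(a + 1)*(a - 2)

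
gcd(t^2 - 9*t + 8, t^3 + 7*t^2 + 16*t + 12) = 1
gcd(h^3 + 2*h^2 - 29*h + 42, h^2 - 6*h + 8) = h - 2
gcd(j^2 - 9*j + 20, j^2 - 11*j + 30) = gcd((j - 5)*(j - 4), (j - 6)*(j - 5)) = j - 5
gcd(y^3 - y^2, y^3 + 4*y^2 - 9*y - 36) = 1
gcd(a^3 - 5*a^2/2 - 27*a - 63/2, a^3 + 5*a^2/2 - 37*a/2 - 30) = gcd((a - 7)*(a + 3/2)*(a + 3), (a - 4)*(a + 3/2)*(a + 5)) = a + 3/2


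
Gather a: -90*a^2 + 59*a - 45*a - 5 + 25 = -90*a^2 + 14*a + 20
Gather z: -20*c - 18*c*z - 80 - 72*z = -20*c + z*(-18*c - 72) - 80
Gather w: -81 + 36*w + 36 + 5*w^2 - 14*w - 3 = 5*w^2 + 22*w - 48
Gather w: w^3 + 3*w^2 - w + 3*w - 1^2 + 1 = w^3 + 3*w^2 + 2*w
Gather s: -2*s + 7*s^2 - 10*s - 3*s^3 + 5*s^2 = -3*s^3 + 12*s^2 - 12*s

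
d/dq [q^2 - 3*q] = 2*q - 3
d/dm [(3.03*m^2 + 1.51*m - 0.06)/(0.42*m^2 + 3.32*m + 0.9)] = (9.4254*m^2 + 5.5044*m + 1.5582)/(0.1764*m^4 + 2.7888*m^3 + 11.7784*m^2 + 5.976*m + 0.81)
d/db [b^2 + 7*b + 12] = 2*b + 7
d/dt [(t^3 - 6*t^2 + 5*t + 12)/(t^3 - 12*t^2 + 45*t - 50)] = 2*(-3*t^3 + 25*t^2 - 73*t + 79)/(t^5 - 19*t^4 + 139*t^3 - 485*t^2 + 800*t - 500)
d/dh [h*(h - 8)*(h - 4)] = 3*h^2 - 24*h + 32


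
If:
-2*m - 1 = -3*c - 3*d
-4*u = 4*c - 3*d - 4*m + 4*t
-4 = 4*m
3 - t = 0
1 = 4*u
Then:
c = -18/7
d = 47/21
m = -1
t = 3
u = 1/4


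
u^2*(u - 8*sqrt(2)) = u^3 - 8*sqrt(2)*u^2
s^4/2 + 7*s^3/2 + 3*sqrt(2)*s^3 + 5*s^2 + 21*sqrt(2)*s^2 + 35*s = s*(s/2 + sqrt(2)/2)*(s + 7)*(s + 5*sqrt(2))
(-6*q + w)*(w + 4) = -6*q*w - 24*q + w^2 + 4*w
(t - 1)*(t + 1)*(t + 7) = t^3 + 7*t^2 - t - 7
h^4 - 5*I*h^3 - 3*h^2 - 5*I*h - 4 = (h - 4*I)*(h - I)^2*(h + I)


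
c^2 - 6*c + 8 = (c - 4)*(c - 2)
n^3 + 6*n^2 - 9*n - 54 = (n - 3)*(n + 3)*(n + 6)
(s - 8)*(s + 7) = s^2 - s - 56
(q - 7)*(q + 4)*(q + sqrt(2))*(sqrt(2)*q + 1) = sqrt(2)*q^4 - 3*sqrt(2)*q^3 + 3*q^3 - 27*sqrt(2)*q^2 - 9*q^2 - 84*q - 3*sqrt(2)*q - 28*sqrt(2)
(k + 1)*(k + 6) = k^2 + 7*k + 6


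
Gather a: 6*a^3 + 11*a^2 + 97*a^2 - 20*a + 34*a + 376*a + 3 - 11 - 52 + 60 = 6*a^3 + 108*a^2 + 390*a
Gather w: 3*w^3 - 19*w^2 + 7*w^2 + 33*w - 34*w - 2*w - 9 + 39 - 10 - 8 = 3*w^3 - 12*w^2 - 3*w + 12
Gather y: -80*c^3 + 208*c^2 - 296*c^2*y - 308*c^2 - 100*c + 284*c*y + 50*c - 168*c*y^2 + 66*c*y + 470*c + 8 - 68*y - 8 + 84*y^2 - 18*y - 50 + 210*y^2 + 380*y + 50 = -80*c^3 - 100*c^2 + 420*c + y^2*(294 - 168*c) + y*(-296*c^2 + 350*c + 294)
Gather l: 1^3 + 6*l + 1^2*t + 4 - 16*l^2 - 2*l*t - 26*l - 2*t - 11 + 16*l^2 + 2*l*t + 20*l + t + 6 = 0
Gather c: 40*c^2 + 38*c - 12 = 40*c^2 + 38*c - 12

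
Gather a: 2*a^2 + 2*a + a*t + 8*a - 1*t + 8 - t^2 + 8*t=2*a^2 + a*(t + 10) - t^2 + 7*t + 8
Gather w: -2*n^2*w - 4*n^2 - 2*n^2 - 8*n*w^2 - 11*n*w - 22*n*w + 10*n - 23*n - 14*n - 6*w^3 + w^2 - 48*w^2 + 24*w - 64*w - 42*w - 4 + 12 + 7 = -6*n^2 - 27*n - 6*w^3 + w^2*(-8*n - 47) + w*(-2*n^2 - 33*n - 82) + 15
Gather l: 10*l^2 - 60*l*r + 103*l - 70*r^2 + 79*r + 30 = 10*l^2 + l*(103 - 60*r) - 70*r^2 + 79*r + 30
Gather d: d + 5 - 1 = d + 4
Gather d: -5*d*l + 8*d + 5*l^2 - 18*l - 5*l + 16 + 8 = d*(8 - 5*l) + 5*l^2 - 23*l + 24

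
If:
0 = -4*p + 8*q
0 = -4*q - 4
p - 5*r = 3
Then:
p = -2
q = -1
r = -1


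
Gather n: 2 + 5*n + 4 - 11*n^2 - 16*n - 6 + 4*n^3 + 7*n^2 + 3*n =4*n^3 - 4*n^2 - 8*n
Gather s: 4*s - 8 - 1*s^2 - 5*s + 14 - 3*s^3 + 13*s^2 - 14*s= -3*s^3 + 12*s^2 - 15*s + 6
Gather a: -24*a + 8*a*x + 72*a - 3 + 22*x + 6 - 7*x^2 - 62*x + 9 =a*(8*x + 48) - 7*x^2 - 40*x + 12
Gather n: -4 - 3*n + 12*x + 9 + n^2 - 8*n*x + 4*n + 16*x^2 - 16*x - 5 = n^2 + n*(1 - 8*x) + 16*x^2 - 4*x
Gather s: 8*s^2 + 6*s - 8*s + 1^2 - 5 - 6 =8*s^2 - 2*s - 10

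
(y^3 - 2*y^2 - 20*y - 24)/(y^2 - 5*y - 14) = (y^2 - 4*y - 12)/(y - 7)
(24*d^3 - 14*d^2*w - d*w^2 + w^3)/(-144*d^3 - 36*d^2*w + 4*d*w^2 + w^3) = (6*d^2 - 5*d*w + w^2)/(-36*d^2 + w^2)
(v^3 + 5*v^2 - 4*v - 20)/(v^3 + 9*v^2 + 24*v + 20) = (v - 2)/(v + 2)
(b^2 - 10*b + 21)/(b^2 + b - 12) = (b - 7)/(b + 4)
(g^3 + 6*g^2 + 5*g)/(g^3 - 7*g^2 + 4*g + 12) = g*(g + 5)/(g^2 - 8*g + 12)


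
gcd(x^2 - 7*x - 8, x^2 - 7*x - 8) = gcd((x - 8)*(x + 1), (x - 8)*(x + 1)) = x^2 - 7*x - 8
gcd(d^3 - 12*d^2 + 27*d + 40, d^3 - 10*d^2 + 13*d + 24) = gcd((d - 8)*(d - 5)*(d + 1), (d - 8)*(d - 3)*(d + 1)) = d^2 - 7*d - 8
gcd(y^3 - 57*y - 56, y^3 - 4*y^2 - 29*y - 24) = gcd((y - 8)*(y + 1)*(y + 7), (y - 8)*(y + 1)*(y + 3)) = y^2 - 7*y - 8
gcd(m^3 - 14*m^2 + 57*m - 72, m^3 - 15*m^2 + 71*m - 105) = m - 3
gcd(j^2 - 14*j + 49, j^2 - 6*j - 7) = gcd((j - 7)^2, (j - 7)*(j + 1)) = j - 7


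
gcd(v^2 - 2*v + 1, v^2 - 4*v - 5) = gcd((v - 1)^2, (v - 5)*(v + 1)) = 1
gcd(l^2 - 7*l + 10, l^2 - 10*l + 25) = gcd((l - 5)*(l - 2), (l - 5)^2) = l - 5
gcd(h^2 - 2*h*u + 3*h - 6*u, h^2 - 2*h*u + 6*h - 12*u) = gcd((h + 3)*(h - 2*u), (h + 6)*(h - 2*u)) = -h + 2*u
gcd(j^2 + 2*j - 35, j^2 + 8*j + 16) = 1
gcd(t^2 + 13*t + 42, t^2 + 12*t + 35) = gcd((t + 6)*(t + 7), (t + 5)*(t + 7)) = t + 7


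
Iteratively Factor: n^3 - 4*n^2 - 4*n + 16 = (n - 2)*(n^2 - 2*n - 8) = (n - 2)*(n + 2)*(n - 4)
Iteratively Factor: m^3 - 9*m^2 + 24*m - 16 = (m - 4)*(m^2 - 5*m + 4) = (m - 4)*(m - 1)*(m - 4)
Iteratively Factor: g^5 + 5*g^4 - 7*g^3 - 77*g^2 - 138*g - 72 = (g + 3)*(g^4 + 2*g^3 - 13*g^2 - 38*g - 24) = (g - 4)*(g + 3)*(g^3 + 6*g^2 + 11*g + 6) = (g - 4)*(g + 1)*(g + 3)*(g^2 + 5*g + 6) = (g - 4)*(g + 1)*(g + 3)^2*(g + 2)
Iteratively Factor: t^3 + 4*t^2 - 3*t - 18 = (t + 3)*(t^2 + t - 6) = (t - 2)*(t + 3)*(t + 3)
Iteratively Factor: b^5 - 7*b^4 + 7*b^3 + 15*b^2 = (b)*(b^4 - 7*b^3 + 7*b^2 + 15*b) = b*(b - 3)*(b^3 - 4*b^2 - 5*b) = b*(b - 5)*(b - 3)*(b^2 + b) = b*(b - 5)*(b - 3)*(b + 1)*(b)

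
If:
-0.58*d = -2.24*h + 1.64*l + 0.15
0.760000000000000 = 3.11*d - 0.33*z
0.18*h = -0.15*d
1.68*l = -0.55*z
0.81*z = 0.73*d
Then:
No Solution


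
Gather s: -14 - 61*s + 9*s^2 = 9*s^2 - 61*s - 14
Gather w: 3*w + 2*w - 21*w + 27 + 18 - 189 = -16*w - 144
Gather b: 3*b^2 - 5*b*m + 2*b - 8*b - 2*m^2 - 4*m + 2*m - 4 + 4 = 3*b^2 + b*(-5*m - 6) - 2*m^2 - 2*m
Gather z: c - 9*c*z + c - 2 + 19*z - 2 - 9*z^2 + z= 2*c - 9*z^2 + z*(20 - 9*c) - 4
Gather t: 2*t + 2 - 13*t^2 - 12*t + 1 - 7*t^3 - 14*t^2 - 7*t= -7*t^3 - 27*t^2 - 17*t + 3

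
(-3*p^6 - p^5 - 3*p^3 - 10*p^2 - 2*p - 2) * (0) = 0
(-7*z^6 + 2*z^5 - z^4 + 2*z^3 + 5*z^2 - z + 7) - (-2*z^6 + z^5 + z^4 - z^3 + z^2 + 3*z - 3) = -5*z^6 + z^5 - 2*z^4 + 3*z^3 + 4*z^2 - 4*z + 10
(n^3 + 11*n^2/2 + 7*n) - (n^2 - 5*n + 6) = n^3 + 9*n^2/2 + 12*n - 6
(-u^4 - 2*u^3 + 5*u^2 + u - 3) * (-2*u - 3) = 2*u^5 + 7*u^4 - 4*u^3 - 17*u^2 + 3*u + 9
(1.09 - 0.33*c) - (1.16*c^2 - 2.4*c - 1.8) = -1.16*c^2 + 2.07*c + 2.89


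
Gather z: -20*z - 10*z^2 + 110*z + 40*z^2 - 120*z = 30*z^2 - 30*z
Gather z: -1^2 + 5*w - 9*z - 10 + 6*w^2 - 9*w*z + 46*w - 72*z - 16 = 6*w^2 + 51*w + z*(-9*w - 81) - 27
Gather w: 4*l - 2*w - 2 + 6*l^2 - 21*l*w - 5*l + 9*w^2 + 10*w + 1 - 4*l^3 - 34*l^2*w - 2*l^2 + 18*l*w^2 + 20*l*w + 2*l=-4*l^3 + 4*l^2 + l + w^2*(18*l + 9) + w*(-34*l^2 - l + 8) - 1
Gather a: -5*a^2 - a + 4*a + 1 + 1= -5*a^2 + 3*a + 2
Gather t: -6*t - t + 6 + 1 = 7 - 7*t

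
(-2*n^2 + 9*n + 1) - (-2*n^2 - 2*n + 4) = 11*n - 3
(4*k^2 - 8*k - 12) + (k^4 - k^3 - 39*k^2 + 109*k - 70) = k^4 - k^3 - 35*k^2 + 101*k - 82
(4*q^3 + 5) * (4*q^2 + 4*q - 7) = 16*q^5 + 16*q^4 - 28*q^3 + 20*q^2 + 20*q - 35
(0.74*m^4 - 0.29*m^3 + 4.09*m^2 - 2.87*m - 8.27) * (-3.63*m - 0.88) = -2.6862*m^5 + 0.4015*m^4 - 14.5915*m^3 + 6.8189*m^2 + 32.5457*m + 7.2776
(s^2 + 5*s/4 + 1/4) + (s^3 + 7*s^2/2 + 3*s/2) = s^3 + 9*s^2/2 + 11*s/4 + 1/4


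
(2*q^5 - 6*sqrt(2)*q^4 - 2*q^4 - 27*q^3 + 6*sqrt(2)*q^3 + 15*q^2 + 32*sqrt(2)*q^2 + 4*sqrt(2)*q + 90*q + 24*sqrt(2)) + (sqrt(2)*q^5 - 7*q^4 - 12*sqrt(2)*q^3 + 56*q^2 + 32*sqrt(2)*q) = sqrt(2)*q^5 + 2*q^5 - 9*q^4 - 6*sqrt(2)*q^4 - 27*q^3 - 6*sqrt(2)*q^3 + 32*sqrt(2)*q^2 + 71*q^2 + 36*sqrt(2)*q + 90*q + 24*sqrt(2)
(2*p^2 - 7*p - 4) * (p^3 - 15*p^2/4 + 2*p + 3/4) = 2*p^5 - 29*p^4/2 + 105*p^3/4 + 5*p^2/2 - 53*p/4 - 3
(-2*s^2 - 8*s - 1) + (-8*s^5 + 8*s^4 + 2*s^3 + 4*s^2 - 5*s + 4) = -8*s^5 + 8*s^4 + 2*s^3 + 2*s^2 - 13*s + 3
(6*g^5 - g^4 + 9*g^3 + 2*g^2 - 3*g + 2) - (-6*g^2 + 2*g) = 6*g^5 - g^4 + 9*g^3 + 8*g^2 - 5*g + 2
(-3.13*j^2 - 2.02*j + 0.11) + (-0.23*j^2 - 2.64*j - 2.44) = -3.36*j^2 - 4.66*j - 2.33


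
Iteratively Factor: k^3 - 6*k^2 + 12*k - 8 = (k - 2)*(k^2 - 4*k + 4) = (k - 2)^2*(k - 2)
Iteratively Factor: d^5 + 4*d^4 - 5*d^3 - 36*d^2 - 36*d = (d + 2)*(d^4 + 2*d^3 - 9*d^2 - 18*d) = (d + 2)^2*(d^3 - 9*d) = d*(d + 2)^2*(d^2 - 9) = d*(d - 3)*(d + 2)^2*(d + 3)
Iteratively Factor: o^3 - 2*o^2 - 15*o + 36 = (o - 3)*(o^2 + o - 12) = (o - 3)*(o + 4)*(o - 3)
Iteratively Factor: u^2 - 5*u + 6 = (u - 2)*(u - 3)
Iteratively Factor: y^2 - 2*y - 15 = (y - 5)*(y + 3)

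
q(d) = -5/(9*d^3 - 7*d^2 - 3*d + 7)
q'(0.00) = -0.31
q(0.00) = -0.71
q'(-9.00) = 0.00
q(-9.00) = 0.00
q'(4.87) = 0.00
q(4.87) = -0.01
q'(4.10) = 0.01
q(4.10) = -0.01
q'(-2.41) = 0.04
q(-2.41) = 0.03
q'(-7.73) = 0.00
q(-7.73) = 0.00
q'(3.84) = 0.01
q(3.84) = -0.01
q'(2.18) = 0.13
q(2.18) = -0.08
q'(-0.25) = 0.21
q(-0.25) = -0.70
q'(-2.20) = 0.06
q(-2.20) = 0.04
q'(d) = -5*(-27*d^2 + 14*d + 3)/(9*d^3 - 7*d^2 - 3*d + 7)^2 = 5*(27*d^2 - 14*d - 3)/(9*d^3 - 7*d^2 - 3*d + 7)^2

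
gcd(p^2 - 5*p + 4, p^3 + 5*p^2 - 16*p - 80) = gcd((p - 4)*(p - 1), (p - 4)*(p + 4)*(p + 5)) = p - 4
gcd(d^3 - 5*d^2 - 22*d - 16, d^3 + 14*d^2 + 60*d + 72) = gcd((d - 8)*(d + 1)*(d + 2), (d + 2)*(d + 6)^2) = d + 2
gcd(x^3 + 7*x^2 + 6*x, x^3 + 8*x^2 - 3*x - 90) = x + 6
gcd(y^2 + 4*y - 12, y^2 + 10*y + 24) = y + 6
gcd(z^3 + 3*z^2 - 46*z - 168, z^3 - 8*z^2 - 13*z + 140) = z^2 - 3*z - 28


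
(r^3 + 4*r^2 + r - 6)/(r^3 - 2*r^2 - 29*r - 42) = (r - 1)/(r - 7)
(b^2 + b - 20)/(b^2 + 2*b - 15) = (b - 4)/(b - 3)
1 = 1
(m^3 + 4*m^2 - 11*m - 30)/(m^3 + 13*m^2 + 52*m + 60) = (m - 3)/(m + 6)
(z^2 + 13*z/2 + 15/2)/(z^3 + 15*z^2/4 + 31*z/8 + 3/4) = 4*(z + 5)/(4*z^2 + 9*z + 2)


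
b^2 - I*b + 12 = (b - 4*I)*(b + 3*I)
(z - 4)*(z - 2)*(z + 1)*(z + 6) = z^4 + z^3 - 28*z^2 + 20*z + 48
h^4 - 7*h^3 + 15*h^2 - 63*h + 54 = (h - 6)*(h - 1)*(h - 3*I)*(h + 3*I)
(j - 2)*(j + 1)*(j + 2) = j^3 + j^2 - 4*j - 4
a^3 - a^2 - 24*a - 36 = (a - 6)*(a + 2)*(a + 3)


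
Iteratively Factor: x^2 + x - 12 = (x - 3)*(x + 4)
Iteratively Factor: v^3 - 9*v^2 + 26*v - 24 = (v - 3)*(v^2 - 6*v + 8) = (v - 3)*(v - 2)*(v - 4)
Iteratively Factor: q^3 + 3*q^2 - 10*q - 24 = (q + 4)*(q^2 - q - 6) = (q - 3)*(q + 4)*(q + 2)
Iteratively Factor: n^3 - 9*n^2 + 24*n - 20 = (n - 2)*(n^2 - 7*n + 10) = (n - 2)^2*(n - 5)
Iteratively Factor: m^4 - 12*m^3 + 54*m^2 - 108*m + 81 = (m - 3)*(m^3 - 9*m^2 + 27*m - 27) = (m - 3)^2*(m^2 - 6*m + 9) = (m - 3)^3*(m - 3)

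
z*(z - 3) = z^2 - 3*z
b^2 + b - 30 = (b - 5)*(b + 6)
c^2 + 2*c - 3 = (c - 1)*(c + 3)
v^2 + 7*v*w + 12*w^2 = (v + 3*w)*(v + 4*w)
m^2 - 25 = (m - 5)*(m + 5)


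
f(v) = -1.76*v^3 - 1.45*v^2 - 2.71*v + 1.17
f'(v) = -5.28*v^2 - 2.9*v - 2.71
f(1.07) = -5.55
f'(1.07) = -11.86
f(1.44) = -10.99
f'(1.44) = -17.83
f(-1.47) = 7.61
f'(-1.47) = -9.86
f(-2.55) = 27.84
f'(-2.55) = -29.65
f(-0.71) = 2.99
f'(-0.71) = -3.31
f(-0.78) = 3.24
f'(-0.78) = -3.66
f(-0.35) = 2.02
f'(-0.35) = -2.34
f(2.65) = -48.95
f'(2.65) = -47.47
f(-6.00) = 345.39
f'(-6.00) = -175.39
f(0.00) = 1.17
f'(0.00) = -2.71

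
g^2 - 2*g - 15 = (g - 5)*(g + 3)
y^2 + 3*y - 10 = (y - 2)*(y + 5)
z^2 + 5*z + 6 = (z + 2)*(z + 3)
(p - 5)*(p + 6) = p^2 + p - 30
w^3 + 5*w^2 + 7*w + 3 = (w + 1)^2*(w + 3)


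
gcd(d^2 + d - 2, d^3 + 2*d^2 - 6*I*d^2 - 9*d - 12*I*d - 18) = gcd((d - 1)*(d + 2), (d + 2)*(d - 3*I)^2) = d + 2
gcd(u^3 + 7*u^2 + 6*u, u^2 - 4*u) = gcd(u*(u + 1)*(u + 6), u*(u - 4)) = u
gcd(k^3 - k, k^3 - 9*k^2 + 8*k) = k^2 - k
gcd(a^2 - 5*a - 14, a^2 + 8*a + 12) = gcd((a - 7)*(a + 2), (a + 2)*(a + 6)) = a + 2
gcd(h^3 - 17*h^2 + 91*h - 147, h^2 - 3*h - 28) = h - 7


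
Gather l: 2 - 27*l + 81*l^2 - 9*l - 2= 81*l^2 - 36*l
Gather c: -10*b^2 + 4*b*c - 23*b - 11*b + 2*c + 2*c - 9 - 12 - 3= -10*b^2 - 34*b + c*(4*b + 4) - 24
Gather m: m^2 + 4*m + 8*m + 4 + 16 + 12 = m^2 + 12*m + 32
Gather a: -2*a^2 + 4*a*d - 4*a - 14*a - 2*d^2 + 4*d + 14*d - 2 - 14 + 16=-2*a^2 + a*(4*d - 18) - 2*d^2 + 18*d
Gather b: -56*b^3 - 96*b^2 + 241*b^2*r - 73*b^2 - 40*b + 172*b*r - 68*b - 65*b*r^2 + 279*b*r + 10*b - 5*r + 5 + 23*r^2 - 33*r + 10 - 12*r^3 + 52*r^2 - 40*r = -56*b^3 + b^2*(241*r - 169) + b*(-65*r^2 + 451*r - 98) - 12*r^3 + 75*r^2 - 78*r + 15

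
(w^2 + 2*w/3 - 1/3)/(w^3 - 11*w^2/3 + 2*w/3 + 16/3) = (3*w - 1)/(3*w^2 - 14*w + 16)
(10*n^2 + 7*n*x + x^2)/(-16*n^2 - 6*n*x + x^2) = (5*n + x)/(-8*n + x)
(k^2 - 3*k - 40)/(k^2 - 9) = (k^2 - 3*k - 40)/(k^2 - 9)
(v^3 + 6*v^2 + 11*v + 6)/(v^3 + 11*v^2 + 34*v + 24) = (v^2 + 5*v + 6)/(v^2 + 10*v + 24)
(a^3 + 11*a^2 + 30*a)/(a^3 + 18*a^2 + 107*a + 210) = a/(a + 7)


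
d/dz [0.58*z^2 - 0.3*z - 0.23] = 1.16*z - 0.3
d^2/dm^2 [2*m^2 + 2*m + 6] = 4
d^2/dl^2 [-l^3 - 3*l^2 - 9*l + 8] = -6*l - 6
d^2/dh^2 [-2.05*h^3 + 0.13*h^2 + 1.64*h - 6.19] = 0.26 - 12.3*h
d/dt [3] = 0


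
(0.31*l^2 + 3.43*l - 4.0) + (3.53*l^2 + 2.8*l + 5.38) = 3.84*l^2 + 6.23*l + 1.38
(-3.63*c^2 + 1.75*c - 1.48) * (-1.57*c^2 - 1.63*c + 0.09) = 5.6991*c^4 + 3.1694*c^3 - 0.8556*c^2 + 2.5699*c - 0.1332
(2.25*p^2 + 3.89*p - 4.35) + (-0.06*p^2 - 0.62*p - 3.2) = 2.19*p^2 + 3.27*p - 7.55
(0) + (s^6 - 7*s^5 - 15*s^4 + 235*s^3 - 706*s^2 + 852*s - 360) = s^6 - 7*s^5 - 15*s^4 + 235*s^3 - 706*s^2 + 852*s - 360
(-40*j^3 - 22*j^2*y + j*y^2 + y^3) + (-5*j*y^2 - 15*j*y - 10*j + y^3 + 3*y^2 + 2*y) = -40*j^3 - 22*j^2*y - 4*j*y^2 - 15*j*y - 10*j + 2*y^3 + 3*y^2 + 2*y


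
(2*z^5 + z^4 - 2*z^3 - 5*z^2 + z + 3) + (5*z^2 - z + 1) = 2*z^5 + z^4 - 2*z^3 + 4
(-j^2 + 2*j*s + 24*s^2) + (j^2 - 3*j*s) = -j*s + 24*s^2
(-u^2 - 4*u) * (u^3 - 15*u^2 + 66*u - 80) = -u^5 + 11*u^4 - 6*u^3 - 184*u^2 + 320*u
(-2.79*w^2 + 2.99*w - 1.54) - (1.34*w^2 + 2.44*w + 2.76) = -4.13*w^2 + 0.55*w - 4.3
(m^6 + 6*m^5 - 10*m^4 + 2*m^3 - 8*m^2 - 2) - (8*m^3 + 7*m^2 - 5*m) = m^6 + 6*m^5 - 10*m^4 - 6*m^3 - 15*m^2 + 5*m - 2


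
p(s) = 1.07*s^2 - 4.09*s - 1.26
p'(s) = 2.14*s - 4.09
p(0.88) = -4.03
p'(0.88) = -2.21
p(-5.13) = 47.88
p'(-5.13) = -15.07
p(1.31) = -4.78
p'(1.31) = -1.29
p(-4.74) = 42.17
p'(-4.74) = -14.23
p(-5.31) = 50.63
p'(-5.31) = -15.45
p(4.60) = 2.57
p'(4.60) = 5.75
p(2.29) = -5.01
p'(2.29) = 0.81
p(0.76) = -3.75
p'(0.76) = -2.46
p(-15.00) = 300.84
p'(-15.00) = -36.19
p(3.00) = -3.90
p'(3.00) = 2.33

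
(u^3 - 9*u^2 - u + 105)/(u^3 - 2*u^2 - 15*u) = (u - 7)/u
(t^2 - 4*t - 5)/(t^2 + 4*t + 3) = (t - 5)/(t + 3)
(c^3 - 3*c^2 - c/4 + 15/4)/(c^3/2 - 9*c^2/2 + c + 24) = (4*c^3 - 12*c^2 - c + 15)/(2*(c^3 - 9*c^2 + 2*c + 48))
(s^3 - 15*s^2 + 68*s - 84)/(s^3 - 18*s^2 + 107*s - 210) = (s - 2)/(s - 5)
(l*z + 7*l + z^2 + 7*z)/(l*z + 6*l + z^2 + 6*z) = (z + 7)/(z + 6)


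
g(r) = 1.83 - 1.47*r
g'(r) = -1.47000000000000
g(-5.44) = 9.83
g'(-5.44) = -1.47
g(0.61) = 0.93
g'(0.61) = -1.47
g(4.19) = -4.33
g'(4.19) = -1.47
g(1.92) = -0.99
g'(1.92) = -1.47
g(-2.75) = 5.87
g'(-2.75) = -1.47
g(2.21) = -1.42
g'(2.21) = -1.47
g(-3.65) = 7.20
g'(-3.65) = -1.47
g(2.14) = -1.32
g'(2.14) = -1.47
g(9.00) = -11.40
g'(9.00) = -1.47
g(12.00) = -15.81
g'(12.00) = -1.47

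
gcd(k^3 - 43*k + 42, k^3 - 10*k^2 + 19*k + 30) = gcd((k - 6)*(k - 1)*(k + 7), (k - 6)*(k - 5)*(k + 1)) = k - 6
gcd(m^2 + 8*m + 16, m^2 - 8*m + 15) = 1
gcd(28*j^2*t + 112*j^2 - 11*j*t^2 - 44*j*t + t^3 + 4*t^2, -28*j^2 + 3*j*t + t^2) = -4*j + t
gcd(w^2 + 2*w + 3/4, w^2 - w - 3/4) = w + 1/2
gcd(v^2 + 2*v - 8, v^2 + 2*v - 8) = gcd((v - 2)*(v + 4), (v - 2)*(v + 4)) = v^2 + 2*v - 8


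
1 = 1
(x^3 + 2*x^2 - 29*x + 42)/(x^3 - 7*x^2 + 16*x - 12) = (x + 7)/(x - 2)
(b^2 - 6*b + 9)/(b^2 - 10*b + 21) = (b - 3)/(b - 7)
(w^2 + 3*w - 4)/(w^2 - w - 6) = (-w^2 - 3*w + 4)/(-w^2 + w + 6)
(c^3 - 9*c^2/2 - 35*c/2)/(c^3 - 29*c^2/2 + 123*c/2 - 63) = c*(2*c + 5)/(2*c^2 - 15*c + 18)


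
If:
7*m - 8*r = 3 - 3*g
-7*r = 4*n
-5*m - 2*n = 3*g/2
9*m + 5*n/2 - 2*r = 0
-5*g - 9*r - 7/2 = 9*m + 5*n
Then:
No Solution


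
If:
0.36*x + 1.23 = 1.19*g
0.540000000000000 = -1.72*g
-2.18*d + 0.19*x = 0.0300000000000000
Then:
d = -0.40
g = -0.31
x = -4.45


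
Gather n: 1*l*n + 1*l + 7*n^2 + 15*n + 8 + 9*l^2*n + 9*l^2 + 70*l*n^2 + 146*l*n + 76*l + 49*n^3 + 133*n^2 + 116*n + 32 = 9*l^2 + 77*l + 49*n^3 + n^2*(70*l + 140) + n*(9*l^2 + 147*l + 131) + 40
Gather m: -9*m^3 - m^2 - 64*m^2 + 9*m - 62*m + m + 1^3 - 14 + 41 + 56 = -9*m^3 - 65*m^2 - 52*m + 84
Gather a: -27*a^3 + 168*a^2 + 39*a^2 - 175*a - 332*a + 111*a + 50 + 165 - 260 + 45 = -27*a^3 + 207*a^2 - 396*a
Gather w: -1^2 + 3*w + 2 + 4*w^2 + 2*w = 4*w^2 + 5*w + 1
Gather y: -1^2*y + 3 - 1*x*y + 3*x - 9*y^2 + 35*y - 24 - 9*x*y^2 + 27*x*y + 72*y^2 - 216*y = 3*x + y^2*(63 - 9*x) + y*(26*x - 182) - 21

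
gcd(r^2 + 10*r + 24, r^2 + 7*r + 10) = 1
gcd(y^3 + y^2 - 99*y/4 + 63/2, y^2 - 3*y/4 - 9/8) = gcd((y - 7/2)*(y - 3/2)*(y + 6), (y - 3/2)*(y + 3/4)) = y - 3/2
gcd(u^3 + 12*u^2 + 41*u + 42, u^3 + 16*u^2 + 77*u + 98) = u^2 + 9*u + 14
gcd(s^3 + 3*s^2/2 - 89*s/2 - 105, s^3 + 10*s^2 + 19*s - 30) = s + 6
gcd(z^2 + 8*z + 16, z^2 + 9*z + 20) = z + 4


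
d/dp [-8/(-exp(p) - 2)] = -8*exp(p)/(exp(p) + 2)^2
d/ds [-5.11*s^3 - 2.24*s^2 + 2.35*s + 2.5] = -15.33*s^2 - 4.48*s + 2.35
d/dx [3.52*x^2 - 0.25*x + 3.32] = 7.04*x - 0.25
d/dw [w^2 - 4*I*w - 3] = 2*w - 4*I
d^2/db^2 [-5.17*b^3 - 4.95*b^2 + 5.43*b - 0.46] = -31.02*b - 9.9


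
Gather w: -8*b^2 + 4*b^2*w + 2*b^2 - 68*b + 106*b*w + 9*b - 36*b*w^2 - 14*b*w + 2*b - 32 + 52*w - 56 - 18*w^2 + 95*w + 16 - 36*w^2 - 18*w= -6*b^2 - 57*b + w^2*(-36*b - 54) + w*(4*b^2 + 92*b + 129) - 72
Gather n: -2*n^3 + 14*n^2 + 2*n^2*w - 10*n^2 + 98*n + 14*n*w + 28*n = -2*n^3 + n^2*(2*w + 4) + n*(14*w + 126)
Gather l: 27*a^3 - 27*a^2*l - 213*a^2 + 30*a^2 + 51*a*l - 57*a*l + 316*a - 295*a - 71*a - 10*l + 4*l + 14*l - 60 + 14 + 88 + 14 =27*a^3 - 183*a^2 - 50*a + l*(-27*a^2 - 6*a + 8) + 56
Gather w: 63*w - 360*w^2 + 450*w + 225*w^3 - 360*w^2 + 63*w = 225*w^3 - 720*w^2 + 576*w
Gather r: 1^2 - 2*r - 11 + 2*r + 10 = 0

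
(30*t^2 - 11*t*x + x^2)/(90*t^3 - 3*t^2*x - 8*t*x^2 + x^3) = 1/(3*t + x)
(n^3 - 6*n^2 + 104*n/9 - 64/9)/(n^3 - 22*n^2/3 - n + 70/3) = (9*n^2 - 36*n + 32)/(3*(3*n^2 - 16*n - 35))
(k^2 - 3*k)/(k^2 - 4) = k*(k - 3)/(k^2 - 4)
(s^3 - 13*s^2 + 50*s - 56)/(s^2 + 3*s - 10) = (s^2 - 11*s + 28)/(s + 5)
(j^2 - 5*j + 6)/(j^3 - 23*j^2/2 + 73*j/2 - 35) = 2*(j - 3)/(2*j^2 - 19*j + 35)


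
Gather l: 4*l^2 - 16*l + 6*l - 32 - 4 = 4*l^2 - 10*l - 36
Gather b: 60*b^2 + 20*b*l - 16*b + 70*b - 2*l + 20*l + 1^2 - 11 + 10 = 60*b^2 + b*(20*l + 54) + 18*l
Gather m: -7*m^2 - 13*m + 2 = -7*m^2 - 13*m + 2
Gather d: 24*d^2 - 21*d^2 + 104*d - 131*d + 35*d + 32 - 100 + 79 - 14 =3*d^2 + 8*d - 3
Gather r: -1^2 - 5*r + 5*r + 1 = 0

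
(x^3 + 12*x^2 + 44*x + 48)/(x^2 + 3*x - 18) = (x^2 + 6*x + 8)/(x - 3)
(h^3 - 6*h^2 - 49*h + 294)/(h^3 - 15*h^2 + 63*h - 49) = (h^2 + h - 42)/(h^2 - 8*h + 7)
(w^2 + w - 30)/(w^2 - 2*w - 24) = (-w^2 - w + 30)/(-w^2 + 2*w + 24)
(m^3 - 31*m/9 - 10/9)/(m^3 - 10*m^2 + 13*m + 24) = (9*m^3 - 31*m - 10)/(9*(m^3 - 10*m^2 + 13*m + 24))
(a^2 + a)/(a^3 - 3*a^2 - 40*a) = (a + 1)/(a^2 - 3*a - 40)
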